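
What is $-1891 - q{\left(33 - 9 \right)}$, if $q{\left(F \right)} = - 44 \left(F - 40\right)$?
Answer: $-2595$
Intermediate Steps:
$q{\left(F \right)} = 1760 - 44 F$ ($q{\left(F \right)} = - 44 \left(-40 + F\right) = 1760 - 44 F$)
$-1891 - q{\left(33 - 9 \right)} = -1891 - \left(1760 - 44 \left(33 - 9\right)\right) = -1891 - \left(1760 - 1056\right) = -1891 - 704 = -2595$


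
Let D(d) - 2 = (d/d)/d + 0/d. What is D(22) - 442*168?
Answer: -1633587/22 ≈ -74254.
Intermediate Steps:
D(d) = 2 + 1/d (D(d) = 2 + ((d/d)/d + 0/d) = 2 + (1/d + 0) = 2 + 1/d)
D(22) - 442*168 = (2 + 1/22) - 442*168 = (2 + 1/22) - 74256 = 45/22 - 74256 = -1633587/22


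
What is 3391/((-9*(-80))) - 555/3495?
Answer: 763463/167760 ≈ 4.5509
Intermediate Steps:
3391/((-9*(-80))) - 555/3495 = 3391/720 - 555*1/3495 = 3391*(1/720) - 37/233 = 3391/720 - 37/233 = 763463/167760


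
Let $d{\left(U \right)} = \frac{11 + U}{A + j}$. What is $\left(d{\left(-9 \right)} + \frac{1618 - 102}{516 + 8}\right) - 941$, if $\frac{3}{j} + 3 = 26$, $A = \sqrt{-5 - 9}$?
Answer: $\frac{2 \left(- 1413258 \sqrt{14} + 181325 i\right)}{131 \left(- 3 i + 23 \sqrt{14}\right)} \approx -938.09 - 0.53387 i$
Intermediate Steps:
$A = i \sqrt{14}$ ($A = \sqrt{-14} = i \sqrt{14} \approx 3.7417 i$)
$j = \frac{3}{23}$ ($j = \frac{3}{-3 + 26} = \frac{3}{23} \approx 0.13043$)
$d{\left(U \right)} = \frac{11 + U}{\frac{3}{23} + i \sqrt{14}}$ ($d{\left(U \right)} = \frac{11 + U}{i \sqrt{14} + \frac{3}{23}} = \frac{11 + U}{\frac{3}{23} + i \sqrt{14}}$)
$\left(d{\left(-9 \right)} + \frac{1618 - 102}{516 + 8}\right) - 941 = \left(\frac{11 - 9}{\frac{3}{23} + i \sqrt{14}} + \frac{1618 - 102}{516 + 8}\right) - 941 = \left(\frac{1}{\frac{3}{23} + i \sqrt{14}} \cdot 2 + \frac{1516}{524}\right) - 941 = \left(\frac{2}{\frac{3}{23} + i \sqrt{14}} + 1516 \cdot \frac{1}{524}\right) - 941 = \left(\frac{2}{\frac{3}{23} + i \sqrt{14}} + \frac{379}{131}\right) - 941 = \left(\frac{379}{131} + \frac{2}{\frac{3}{23} + i \sqrt{14}}\right) - 941 = - \frac{122892}{131} + \frac{2}{\frac{3}{23} + i \sqrt{14}}$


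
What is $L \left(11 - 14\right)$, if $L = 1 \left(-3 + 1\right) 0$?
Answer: $0$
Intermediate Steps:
$L = 0$ ($L = 1 \left(-2\right) 0 = \left(-2\right) 0 = 0$)
$L \left(11 - 14\right) = 0 \left(11 - 14\right) = 0 \left(-3\right) = 0$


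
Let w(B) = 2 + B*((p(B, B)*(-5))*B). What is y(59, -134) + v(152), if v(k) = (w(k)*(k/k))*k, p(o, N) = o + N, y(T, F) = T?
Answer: -5337947797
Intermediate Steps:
p(o, N) = N + o
w(B) = 2 - 10*B**3 (w(B) = 2 + B*(((B + B)*(-5))*B) = 2 + B*(((2*B)*(-5))*B) = 2 + B*((-10*B)*B) = 2 + B*(-10*B**2) = 2 - 10*B**3)
v(k) = k*(2 - 10*k**3) (v(k) = ((2 - 10*k**3)*(k/k))*k = ((2 - 10*k**3)*1)*k = (2 - 10*k**3)*k = k*(2 - 10*k**3))
y(59, -134) + v(152) = 59 + (-10*152**4 + 2*152) = 59 + (-10*533794816 + 304) = 59 + (-5337948160 + 304) = 59 - 5337947856 = -5337947797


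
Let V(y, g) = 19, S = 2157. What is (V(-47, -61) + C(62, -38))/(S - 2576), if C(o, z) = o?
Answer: -81/419 ≈ -0.19332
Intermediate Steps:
(V(-47, -61) + C(62, -38))/(S - 2576) = (19 + 62)/(2157 - 2576) = 81/(-419) = 81*(-1/419) = -81/419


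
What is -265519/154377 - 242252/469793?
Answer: -162137104571/72525233961 ≈ -2.2356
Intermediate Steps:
-265519/154377 - 242252/469793 = -162137104571/72525233961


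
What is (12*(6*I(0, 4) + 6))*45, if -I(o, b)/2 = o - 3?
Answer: 22680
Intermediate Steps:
I(o, b) = 6 - 2*o (I(o, b) = -2*(o - 3) = -2*(-3 + o) = 6 - 2*o)
(12*(6*I(0, 4) + 6))*45 = (12*(6*(6 - 2*0) + 6))*45 = (12*(6*(6 + 0) + 6))*45 = (12*(6*6 + 6))*45 = (12*(36 + 6))*45 = (12*42)*45 = 504*45 = 22680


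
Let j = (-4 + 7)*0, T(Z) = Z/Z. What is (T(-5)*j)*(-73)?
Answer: 0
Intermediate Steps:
T(Z) = 1
j = 0 (j = 3*0 = 0)
(T(-5)*j)*(-73) = (1*0)*(-73) = 0*(-73) = 0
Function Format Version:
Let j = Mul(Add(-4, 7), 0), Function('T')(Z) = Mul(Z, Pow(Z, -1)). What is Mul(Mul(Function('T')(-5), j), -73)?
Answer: 0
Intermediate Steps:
Function('T')(Z) = 1
j = 0 (j = Mul(3, 0) = 0)
Mul(Mul(Function('T')(-5), j), -73) = Mul(Mul(1, 0), -73) = Mul(0, -73) = 0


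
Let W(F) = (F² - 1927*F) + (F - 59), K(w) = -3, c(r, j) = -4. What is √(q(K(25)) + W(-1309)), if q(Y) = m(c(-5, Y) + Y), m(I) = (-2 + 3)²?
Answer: √4234557 ≈ 2057.8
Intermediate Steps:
m(I) = 1 (m(I) = 1² = 1)
q(Y) = 1
W(F) = -59 + F² - 1926*F (W(F) = (F² - 1927*F) + (-59 + F) = -59 + F² - 1926*F)
√(q(K(25)) + W(-1309)) = √(1 + (-59 + (-1309)² - 1926*(-1309))) = √(1 + (-59 + 1713481 + 2521134)) = √(1 + 4234556) = √4234557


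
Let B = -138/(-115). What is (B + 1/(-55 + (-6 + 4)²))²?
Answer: 90601/65025 ≈ 1.3933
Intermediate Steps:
B = 6/5 (B = -138*(-1/115) = 6/5 ≈ 1.2000)
(B + 1/(-55 + (-6 + 4)²))² = (6/5 + 1/(-55 + (-6 + 4)²))² = (6/5 + 1/(-55 + (-2)²))² = (6/5 + 1/(-55 + 4))² = (6/5 + 1/(-51))² = (6/5 - 1/51)² = (301/255)² = 90601/65025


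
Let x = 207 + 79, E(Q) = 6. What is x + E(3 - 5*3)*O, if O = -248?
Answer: -1202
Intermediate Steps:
x = 286
x + E(3 - 5*3)*O = 286 + 6*(-248) = 286 - 1488 = -1202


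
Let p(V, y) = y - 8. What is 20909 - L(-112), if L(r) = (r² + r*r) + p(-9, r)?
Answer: -4059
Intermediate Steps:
p(V, y) = -8 + y
L(r) = -8 + r + 2*r² (L(r) = (r² + r*r) + (-8 + r) = (r² + r²) + (-8 + r) = 2*r² + (-8 + r) = -8 + r + 2*r²)
20909 - L(-112) = 20909 - (-8 - 112 + 2*(-112)²) = 20909 - (-8 - 112 + 2*12544) = 20909 - (-8 - 112 + 25088) = 20909 - 1*24968 = 20909 - 24968 = -4059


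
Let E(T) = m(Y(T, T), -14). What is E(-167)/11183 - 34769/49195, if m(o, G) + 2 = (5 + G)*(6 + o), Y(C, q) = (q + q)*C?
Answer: -25087565037/550147685 ≈ -45.602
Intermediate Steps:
Y(C, q) = 2*C*q (Y(C, q) = (2*q)*C = 2*C*q)
m(o, G) = -2 + (5 + G)*(6 + o)
E(T) = -56 - 18*T² (E(T) = 28 + 5*(2*T*T) + 6*(-14) - 28*T*T = 28 + 5*(2*T²) - 84 - 28*T² = 28 + 10*T² - 84 - 28*T² = -56 - 18*T²)
E(-167)/11183 - 34769/49195 = (-56 - 18*(-167)²)/11183 - 34769/49195 = (-56 - 18*27889)*(1/11183) - 34769*1/49195 = (-56 - 502002)*(1/11183) - 34769/49195 = -502058*1/11183 - 34769/49195 = -502058/11183 - 34769/49195 = -25087565037/550147685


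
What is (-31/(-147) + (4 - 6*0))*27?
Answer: 5571/49 ≈ 113.69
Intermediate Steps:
(-31/(-147) + (4 - 6*0))*27 = (-31*(-1/147) + (4 + 0))*27 = (31/147 + 4)*27 = (619/147)*27 = 5571/49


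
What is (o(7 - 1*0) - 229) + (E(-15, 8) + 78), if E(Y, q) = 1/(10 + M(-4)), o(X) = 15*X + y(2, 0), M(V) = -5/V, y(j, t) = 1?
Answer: -2021/45 ≈ -44.911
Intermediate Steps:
o(X) = 1 + 15*X (o(X) = 15*X + 1 = 1 + 15*X)
E(Y, q) = 4/45 (E(Y, q) = 1/(10 - 5/(-4)) = 1/(10 - 5*(-¼)) = 1/(10 + 5/4) = 1/(45/4) = 4/45)
(o(7 - 1*0) - 229) + (E(-15, 8) + 78) = ((1 + 15*(7 - 1*0)) - 229) + (4/45 + 78) = ((1 + 15*(7 + 0)) - 229) + 3514/45 = ((1 + 15*7) - 229) + 3514/45 = ((1 + 105) - 229) + 3514/45 = (106 - 229) + 3514/45 = -123 + 3514/45 = -2021/45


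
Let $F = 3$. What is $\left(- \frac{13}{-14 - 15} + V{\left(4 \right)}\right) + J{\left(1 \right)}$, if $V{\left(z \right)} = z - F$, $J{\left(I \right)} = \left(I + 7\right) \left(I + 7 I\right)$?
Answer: $\frac{1898}{29} \approx 65.448$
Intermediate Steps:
$J{\left(I \right)} = 8 I \left(7 + I\right)$ ($J{\left(I \right)} = \left(7 + I\right) 8 I = 8 I \left(7 + I\right)$)
$V{\left(z \right)} = -3 + z$ ($V{\left(z \right)} = z - 3 = -3 + z$)
$\left(- \frac{13}{-14 - 15} + V{\left(4 \right)}\right) + J{\left(1 \right)} = \left(- \frac{13}{-14 - 15} + \left(-3 + 4\right)\right) + 8 \cdot 1 \left(7 + 1\right) = \left(- \frac{13}{-29} + 1\right) + 8 \cdot 1 \cdot 8 = \left(\left(-13\right) \left(- \frac{1}{29}\right) + 1\right) + 64 = \left(\frac{13}{29} + 1\right) + 64 = \frac{42}{29} + 64 = \frac{1898}{29}$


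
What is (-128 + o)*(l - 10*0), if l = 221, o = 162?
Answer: 7514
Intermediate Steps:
(-128 + o)*(l - 10*0) = (-128 + 162)*(221 - 10*0) = 34*(221 + 0) = 34*221 = 7514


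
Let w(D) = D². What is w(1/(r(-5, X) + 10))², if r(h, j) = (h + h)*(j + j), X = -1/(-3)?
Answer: 81/10000 ≈ 0.0081000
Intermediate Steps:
X = ⅓ (X = -1*(-⅓) = ⅓ ≈ 0.33333)
r(h, j) = 4*h*j (r(h, j) = (2*h)*(2*j) = 4*h*j)
w(1/(r(-5, X) + 10))² = ((1/(4*(-5)*(⅓) + 10))²)² = ((1/(-20/3 + 10))²)² = ((1/(10/3))²)² = ((3/10)²)² = (9/100)² = 81/10000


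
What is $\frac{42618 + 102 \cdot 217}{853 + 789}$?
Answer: $\frac{32376}{821} \approx 39.435$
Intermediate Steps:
$\frac{42618 + 102 \cdot 217}{853 + 789} = \frac{42618 + 22134}{1642} = 64752 \cdot \frac{1}{1642} = \frac{32376}{821}$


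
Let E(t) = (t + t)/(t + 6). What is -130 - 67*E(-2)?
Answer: -63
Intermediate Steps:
E(t) = 2*t/(6 + t) (E(t) = (2*t)/(6 + t) = 2*t/(6 + t))
-130 - 67*E(-2) = -130 - 134*(-2)/(6 - 2) = -130 - 134*(-2)/4 = -130 - 67*(-1) = -130 + 67 = -63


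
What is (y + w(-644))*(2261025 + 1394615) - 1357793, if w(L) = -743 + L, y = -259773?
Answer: -954708300193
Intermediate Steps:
(y + w(-644))*(2261025 + 1394615) - 1357793 = (-259773 + (-743 - 644))*(2261025 + 1394615) - 1357793 = (-259773 - 1387)*3655640 - 1357793 = -261160*3655640 - 1357793 = -954706942400 - 1357793 = -954708300193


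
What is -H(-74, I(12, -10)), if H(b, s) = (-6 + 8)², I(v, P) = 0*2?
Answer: -4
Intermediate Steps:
I(v, P) = 0
H(b, s) = 4 (H(b, s) = 2² = 4)
-H(-74, I(12, -10)) = -1*4 = -4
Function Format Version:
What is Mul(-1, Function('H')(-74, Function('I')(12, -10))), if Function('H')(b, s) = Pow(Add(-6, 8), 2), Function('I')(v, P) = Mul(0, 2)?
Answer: -4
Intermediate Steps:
Function('I')(v, P) = 0
Function('H')(b, s) = 4 (Function('H')(b, s) = Pow(2, 2) = 4)
Mul(-1, Function('H')(-74, Function('I')(12, -10))) = Mul(-1, 4) = -4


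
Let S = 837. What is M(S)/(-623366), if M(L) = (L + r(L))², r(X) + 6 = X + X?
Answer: -6275025/623366 ≈ -10.066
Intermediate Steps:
r(X) = -6 + 2*X (r(X) = -6 + (X + X) = -6 + 2*X)
M(L) = (-6 + 3*L)² (M(L) = (L + (-6 + 2*L))² = (-6 + 3*L)²)
M(S)/(-623366) = (9*(-2 + 837)²)/(-623366) = (9*835²)*(-1/623366) = (9*697225)*(-1/623366) = 6275025*(-1/623366) = -6275025/623366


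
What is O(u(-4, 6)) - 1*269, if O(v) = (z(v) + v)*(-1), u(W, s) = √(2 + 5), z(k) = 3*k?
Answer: -269 - 4*√7 ≈ -279.58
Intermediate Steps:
u(W, s) = √7
O(v) = -4*v (O(v) = (3*v + v)*(-1) = (4*v)*(-1) = -4*v)
O(u(-4, 6)) - 1*269 = -4*√7 - 1*269 = -4*√7 - 269 = -269 - 4*√7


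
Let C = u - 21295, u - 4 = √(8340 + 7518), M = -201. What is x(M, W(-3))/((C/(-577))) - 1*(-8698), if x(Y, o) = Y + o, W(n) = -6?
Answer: 145932614915/16788549 - 13271*√1762/16788549 ≈ 8692.4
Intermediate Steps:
u = 4 + 3*√1762 (u = 4 + √(8340 + 7518) = 4 + √15858 = 4 + 3*√1762 ≈ 129.93)
C = -21291 + 3*√1762 (C = (4 + 3*√1762) - 21295 = -21291 + 3*√1762 ≈ -21165.)
x(M, W(-3))/((C/(-577))) - 1*(-8698) = (-201 - 6)/(((-21291 + 3*√1762)/(-577))) - 1*(-8698) = -207*(-577/(-21291 + 3*√1762)) + 8698 = -207/(21291/577 - 3*√1762/577) + 8698 = 8698 - 207/(21291/577 - 3*√1762/577)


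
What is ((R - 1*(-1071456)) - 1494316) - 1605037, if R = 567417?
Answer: -1460480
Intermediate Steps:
((R - 1*(-1071456)) - 1494316) - 1605037 = ((567417 - 1*(-1071456)) - 1494316) - 1605037 = ((567417 + 1071456) - 1494316) - 1605037 = (1638873 - 1494316) - 1605037 = 144557 - 1605037 = -1460480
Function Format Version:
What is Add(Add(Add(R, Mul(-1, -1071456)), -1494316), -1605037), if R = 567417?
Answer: -1460480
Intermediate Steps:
Add(Add(Add(R, Mul(-1, -1071456)), -1494316), -1605037) = Add(Add(Add(567417, Mul(-1, -1071456)), -1494316), -1605037) = Add(Add(Add(567417, 1071456), -1494316), -1605037) = Add(Add(1638873, -1494316), -1605037) = Add(144557, -1605037) = -1460480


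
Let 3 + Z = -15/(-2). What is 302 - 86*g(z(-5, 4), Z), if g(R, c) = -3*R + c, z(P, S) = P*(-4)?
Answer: 5075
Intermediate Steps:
z(P, S) = -4*P
Z = 9/2 (Z = -3 - 15/(-2) = -3 - 15*(-½) = -3 + 15/2 = 9/2 ≈ 4.5000)
g(R, c) = c - 3*R
302 - 86*g(z(-5, 4), Z) = 302 - 86*(9/2 - (-12)*(-5)) = 302 - 86*(9/2 - 3*20) = 302 - 86*(9/2 - 60) = 302 - 86*(-111/2) = 302 + 4773 = 5075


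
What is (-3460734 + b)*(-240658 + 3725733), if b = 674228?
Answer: -9711182397950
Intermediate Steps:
(-3460734 + b)*(-240658 + 3725733) = (-3460734 + 674228)*(-240658 + 3725733) = -2786506*3485075 = -9711182397950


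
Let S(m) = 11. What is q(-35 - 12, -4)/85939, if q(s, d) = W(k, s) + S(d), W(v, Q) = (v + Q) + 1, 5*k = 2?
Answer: -173/429695 ≈ -0.00040261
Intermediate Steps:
k = ⅖ (k = (⅕)*2 = ⅖ ≈ 0.40000)
W(v, Q) = 1 + Q + v (W(v, Q) = (Q + v) + 1 = 1 + Q + v)
q(s, d) = 62/5 + s (q(s, d) = (1 + s + ⅖) + 11 = (7/5 + s) + 11 = 62/5 + s)
q(-35 - 12, -4)/85939 = (62/5 + (-35 - 12))/85939 = (62/5 - 47)*(1/85939) = -173/5*1/85939 = -173/429695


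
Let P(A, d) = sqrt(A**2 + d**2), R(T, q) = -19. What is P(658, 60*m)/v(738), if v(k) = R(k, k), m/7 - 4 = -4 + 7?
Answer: -14*sqrt(46309)/19 ≈ -158.56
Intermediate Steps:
m = 49 (m = 28 + 7*(-4 + 7) = 28 + 7*3 = 28 + 21 = 49)
v(k) = -19
P(658, 60*m)/v(738) = sqrt(658**2 + (60*49)**2)/(-19) = sqrt(432964 + 2940**2)*(-1/19) = sqrt(432964 + 8643600)*(-1/19) = sqrt(9076564)*(-1/19) = (14*sqrt(46309))*(-1/19) = -14*sqrt(46309)/19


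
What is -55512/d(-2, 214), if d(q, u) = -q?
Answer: -27756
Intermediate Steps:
-55512/d(-2, 214) = -55512/((-1*(-2))) = -55512/2 = -55512*½ = -27756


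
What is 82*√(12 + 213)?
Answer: 1230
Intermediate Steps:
82*√(12 + 213) = 82*√225 = 82*15 = 1230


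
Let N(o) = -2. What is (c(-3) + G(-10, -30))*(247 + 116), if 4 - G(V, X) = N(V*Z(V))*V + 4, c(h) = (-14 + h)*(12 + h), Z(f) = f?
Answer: -62799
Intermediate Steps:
G(V, X) = 2*V (G(V, X) = 4 - (-2*V + 4) = 4 - (4 - 2*V) = 4 + (-4 + 2*V) = 2*V)
(c(-3) + G(-10, -30))*(247 + 116) = ((-168 + (-3)² - 2*(-3)) + 2*(-10))*(247 + 116) = ((-168 + 9 + 6) - 20)*363 = (-153 - 20)*363 = -173*363 = -62799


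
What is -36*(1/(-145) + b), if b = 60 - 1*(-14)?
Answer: -386244/145 ≈ -2663.8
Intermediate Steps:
b = 74 (b = 60 + 14 = 74)
-36*(1/(-145) + b) = -36*(1/(-145) + 74) = -36*(-1/145 + 74) = -36*10729/145 = -386244/145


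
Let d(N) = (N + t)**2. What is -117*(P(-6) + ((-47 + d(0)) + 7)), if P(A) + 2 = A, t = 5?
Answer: 2691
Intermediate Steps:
d(N) = (5 + N)**2 (d(N) = (N + 5)**2 = (5 + N)**2)
P(A) = -2 + A
-117*(P(-6) + ((-47 + d(0)) + 7)) = -117*((-2 - 6) + ((-47 + (5 + 0)**2) + 7)) = -117*(-8 + ((-47 + 5**2) + 7)) = -117*(-8 + ((-47 + 25) + 7)) = -117*(-8 + (-22 + 7)) = -117*(-8 - 15) = -117*(-23) = 2691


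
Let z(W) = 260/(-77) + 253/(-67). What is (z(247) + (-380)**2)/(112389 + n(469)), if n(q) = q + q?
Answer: 744922699/584653993 ≈ 1.2741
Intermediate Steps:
n(q) = 2*q
z(W) = -36901/5159 (z(W) = 260*(-1/77) + 253*(-1/67) = -260/77 - 253/67 = -36901/5159)
(z(247) + (-380)**2)/(112389 + n(469)) = (-36901/5159 + (-380)**2)/(112389 + 2*469) = (-36901/5159 + 144400)/(112389 + 938) = (744922699/5159)/113327 = (744922699/5159)*(1/113327) = 744922699/584653993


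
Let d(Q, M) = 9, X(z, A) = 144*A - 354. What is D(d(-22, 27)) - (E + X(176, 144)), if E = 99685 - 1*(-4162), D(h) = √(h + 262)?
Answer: -124229 + √271 ≈ -1.2421e+5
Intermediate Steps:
X(z, A) = -354 + 144*A
D(h) = √(262 + h)
E = 103847 (E = 99685 + 4162 = 103847)
D(d(-22, 27)) - (E + X(176, 144)) = √(262 + 9) - (103847 + (-354 + 144*144)) = √271 - (103847 + (-354 + 20736)) = √271 - (103847 + 20382) = √271 - 1*124229 = √271 - 124229 = -124229 + √271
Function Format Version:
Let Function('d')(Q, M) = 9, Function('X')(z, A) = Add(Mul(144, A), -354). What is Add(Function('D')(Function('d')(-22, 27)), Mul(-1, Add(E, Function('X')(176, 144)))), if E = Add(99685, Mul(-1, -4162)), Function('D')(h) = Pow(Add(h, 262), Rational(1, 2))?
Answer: Add(-124229, Pow(271, Rational(1, 2))) ≈ -1.2421e+5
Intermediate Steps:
Function('X')(z, A) = Add(-354, Mul(144, A))
Function('D')(h) = Pow(Add(262, h), Rational(1, 2))
E = 103847 (E = Add(99685, 4162) = 103847)
Add(Function('D')(Function('d')(-22, 27)), Mul(-1, Add(E, Function('X')(176, 144)))) = Add(Pow(Add(262, 9), Rational(1, 2)), Mul(-1, Add(103847, Add(-354, Mul(144, 144))))) = Add(Pow(271, Rational(1, 2)), Mul(-1, Add(103847, Add(-354, 20736)))) = Add(Pow(271, Rational(1, 2)), Mul(-1, Add(103847, 20382))) = Add(Pow(271, Rational(1, 2)), Mul(-1, 124229)) = Add(Pow(271, Rational(1, 2)), -124229) = Add(-124229, Pow(271, Rational(1, 2)))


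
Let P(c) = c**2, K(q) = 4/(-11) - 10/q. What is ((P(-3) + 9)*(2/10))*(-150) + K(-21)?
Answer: -124714/231 ≈ -539.89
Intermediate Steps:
K(q) = -4/11 - 10/q (K(q) = 4*(-1/11) - 10/q = -4/11 - 10/q)
((P(-3) + 9)*(2/10))*(-150) + K(-21) = (((-3)**2 + 9)*(2/10))*(-150) + (-4/11 - 10/(-21)) = ((9 + 9)*(2*(1/10)))*(-150) + (-4/11 - 10*(-1/21)) = (18*(1/5))*(-150) + (-4/11 + 10/21) = (18/5)*(-150) + 26/231 = -540 + 26/231 = -124714/231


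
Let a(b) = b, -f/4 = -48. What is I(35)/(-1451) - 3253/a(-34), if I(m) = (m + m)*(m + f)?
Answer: 4179843/49334 ≈ 84.725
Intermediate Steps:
f = 192 (f = -4*(-48) = 192)
I(m) = 2*m*(192 + m) (I(m) = (m + m)*(m + 192) = (2*m)*(192 + m) = 2*m*(192 + m))
I(35)/(-1451) - 3253/a(-34) = (2*35*(192 + 35))/(-1451) - 3253/(-34) = (2*35*227)*(-1/1451) - 3253*(-1/34) = 15890*(-1/1451) + 3253/34 = -15890/1451 + 3253/34 = 4179843/49334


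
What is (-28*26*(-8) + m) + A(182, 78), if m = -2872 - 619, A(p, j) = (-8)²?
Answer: 2397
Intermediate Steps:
A(p, j) = 64
m = -3491
(-28*26*(-8) + m) + A(182, 78) = (-28*26*(-8) - 3491) + 64 = (-728*(-8) - 3491) + 64 = (5824 - 3491) + 64 = 2333 + 64 = 2397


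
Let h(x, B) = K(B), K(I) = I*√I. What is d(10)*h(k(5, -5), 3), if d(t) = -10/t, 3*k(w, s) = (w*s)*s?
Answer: -3*√3 ≈ -5.1962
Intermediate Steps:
k(w, s) = w*s²/3 (k(w, s) = ((w*s)*s)/3 = ((s*w)*s)/3 = (w*s²)/3 = w*s²/3)
K(I) = I^(3/2)
h(x, B) = B^(3/2)
d(10)*h(k(5, -5), 3) = (-10/10)*3^(3/2) = (-10*⅒)*(3*√3) = -3*√3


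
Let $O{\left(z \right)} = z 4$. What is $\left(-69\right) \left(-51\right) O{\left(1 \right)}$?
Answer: $14076$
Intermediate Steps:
$O{\left(z \right)} = 4 z$
$\left(-69\right) \left(-51\right) O{\left(1 \right)} = \left(-69\right) \left(-51\right) 4 \cdot 1 = 3519 \cdot 4 = 14076$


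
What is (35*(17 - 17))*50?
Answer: 0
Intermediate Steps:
(35*(17 - 17))*50 = (35*0)*50 = 0*50 = 0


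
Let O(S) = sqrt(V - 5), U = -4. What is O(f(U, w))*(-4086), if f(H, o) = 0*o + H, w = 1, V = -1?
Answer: -4086*I*sqrt(6) ≈ -10009.0*I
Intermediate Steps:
f(H, o) = H (f(H, o) = 0 + H = H)
O(S) = I*sqrt(6) (O(S) = sqrt(-1 - 5) = sqrt(-6) = I*sqrt(6))
O(f(U, w))*(-4086) = (I*sqrt(6))*(-4086) = -4086*I*sqrt(6)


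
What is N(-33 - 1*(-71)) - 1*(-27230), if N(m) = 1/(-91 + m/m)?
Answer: 2450699/90 ≈ 27230.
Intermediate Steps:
N(m) = -1/90 (N(m) = 1/(-91 + 1) = 1/(-90) = -1/90)
N(-33 - 1*(-71)) - 1*(-27230) = -1/90 - 1*(-27230) = -1/90 + 27230 = 2450699/90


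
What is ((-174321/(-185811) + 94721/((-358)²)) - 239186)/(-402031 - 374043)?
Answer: 1898667558114123/6160548105299432 ≈ 0.30820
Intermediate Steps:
((-174321/(-185811) + 94721/((-358)²)) - 239186)/(-402031 - 374043) = ((-174321*(-1/185811) + 94721/128164) - 239186)/(-776074) = ((58107/61937 + 94721*(1/128164)) - 239186)*(-1/776074) = ((58107/61937 + 94721/128164) - 239186)*(-1/776074) = (13313960125/7938093668 - 239186)*(-1/776074) = -1898667558114123/7938093668*(-1/776074) = 1898667558114123/6160548105299432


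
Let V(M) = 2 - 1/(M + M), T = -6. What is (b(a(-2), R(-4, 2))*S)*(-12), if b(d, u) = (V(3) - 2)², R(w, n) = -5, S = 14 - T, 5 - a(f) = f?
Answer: -20/3 ≈ -6.6667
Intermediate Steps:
a(f) = 5 - f
S = 20 (S = 14 - 1*(-6) = 14 + 6 = 20)
V(M) = 2 - 1/(2*M)
b(d, u) = 1/36 (b(d, u) = ((2 - ½/3) - 2)² = ((2 - ½*⅓) - 2)² = ((2 - ⅙) - 2)² = (11/6 - 2)² = (-⅙)² = 1/36)
(b(a(-2), R(-4, 2))*S)*(-12) = ((1/36)*20)*(-12) = (5/9)*(-12) = -20/3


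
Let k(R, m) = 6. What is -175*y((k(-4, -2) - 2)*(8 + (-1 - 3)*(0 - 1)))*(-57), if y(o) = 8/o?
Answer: 3325/2 ≈ 1662.5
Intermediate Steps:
-175*y((k(-4, -2) - 2)*(8 + (-1 - 3)*(0 - 1)))*(-57) = -1400/((6 - 2)*(8 + (-1 - 3)*(0 - 1)))*(-57) = -1400/(4*(8 - 4*(-1)))*(-57) = -1400/(4*(8 + 4))*(-57) = -1400/(4*12)*(-57) = -1400/48*(-57) = -175*1/6*(-57) = -175/6*(-57) = 3325/2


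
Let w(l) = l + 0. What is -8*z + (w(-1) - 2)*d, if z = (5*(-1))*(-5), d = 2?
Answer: -206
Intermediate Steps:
w(l) = l
z = 25 (z = -5*(-5) = 25)
-8*z + (w(-1) - 2)*d = -8*25 + (-1 - 2)*2 = -200 - 3*2 = -200 - 6 = -206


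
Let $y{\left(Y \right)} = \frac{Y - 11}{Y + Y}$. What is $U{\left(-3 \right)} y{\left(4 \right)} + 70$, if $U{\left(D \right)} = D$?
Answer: $\frac{581}{8} \approx 72.625$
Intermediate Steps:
$y{\left(Y \right)} = \frac{-11 + Y}{2 Y}$
$U{\left(-3 \right)} y{\left(4 \right)} + 70 = - 3 \frac{-11 + 4}{2 \cdot 4} + 70 = - 3 \cdot \frac{1}{2} \cdot \frac{1}{4} \left(-7\right) + 70 = \left(-3\right) \left(- \frac{7}{8}\right) + 70 = \frac{21}{8} + 70 = \frac{581}{8}$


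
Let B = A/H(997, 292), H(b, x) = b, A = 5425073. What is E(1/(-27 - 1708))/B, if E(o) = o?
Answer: -997/9412501655 ≈ -1.0592e-7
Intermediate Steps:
B = 5425073/997 ≈ 5441.4
E(1/(-27 - 1708))/B = 1/((-27 - 1708)*(5425073/997)) = (997/5425073)/(-1735) = -1/1735*997/5425073 = -997/9412501655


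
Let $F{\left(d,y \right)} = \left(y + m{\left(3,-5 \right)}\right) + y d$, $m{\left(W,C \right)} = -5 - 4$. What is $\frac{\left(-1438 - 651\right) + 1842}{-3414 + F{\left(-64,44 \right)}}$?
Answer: $\frac{247}{6195} \approx 0.039871$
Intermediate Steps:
$m{\left(W,C \right)} = -9$
$F{\left(d,y \right)} = -9 + y + d y$ ($F{\left(d,y \right)} = \left(y - 9\right) + y d = \left(-9 + y\right) + d y = -9 + y + d y$)
$\frac{\left(-1438 - 651\right) + 1842}{-3414 + F{\left(-64,44 \right)}} = \frac{\left(-1438 - 651\right) + 1842}{-3414 - 2781} = \frac{-2089 + 1842}{-3414 - 2781} = - \frac{247}{-6195} = \left(-247\right) \left(- \frac{1}{6195}\right) = \frac{247}{6195}$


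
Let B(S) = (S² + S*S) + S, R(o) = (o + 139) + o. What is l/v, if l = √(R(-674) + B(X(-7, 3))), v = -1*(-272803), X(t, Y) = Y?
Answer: 6*I*√33/272803 ≈ 0.00012635*I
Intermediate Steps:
R(o) = 139 + 2*o (R(o) = (139 + o) + o = 139 + 2*o)
B(S) = S + 2*S² (B(S) = (S² + S²) + S = 2*S² + S = S + 2*S²)
v = 272803
l = 6*I*√33 (l = √((139 + 2*(-674)) + 3*(1 + 2*3)) = √((139 - 1348) + 3*(1 + 6)) = √(-1209 + 3*7) = √(-1209 + 21) = √(-1188) = 6*I*√33 ≈ 34.467*I)
l/v = (6*I*√33)/272803 = (6*I*√33)*(1/272803) = 6*I*√33/272803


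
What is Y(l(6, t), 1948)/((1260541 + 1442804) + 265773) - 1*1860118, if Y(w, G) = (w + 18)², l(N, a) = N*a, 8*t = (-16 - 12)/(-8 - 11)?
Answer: -221530050070755/119094622 ≈ -1.8601e+6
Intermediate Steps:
t = 7/38 (t = ((-16 - 12)/(-8 - 11))/8 = (-28/(-19))/8 = (-28*(-1/19))/8 = (⅛)*(28/19) = 7/38 ≈ 0.18421)
Y(w, G) = (18 + w)²
Y(l(6, t), 1948)/((1260541 + 1442804) + 265773) - 1*1860118 = (18 + 6*(7/38))²/((1260541 + 1442804) + 265773) - 1*1860118 = (18 + 21/19)²/(2703345 + 265773) - 1860118 = (363/19)²/2969118 - 1860118 = (131769/361)*(1/2969118) - 1860118 = 14641/119094622 - 1860118 = -221530050070755/119094622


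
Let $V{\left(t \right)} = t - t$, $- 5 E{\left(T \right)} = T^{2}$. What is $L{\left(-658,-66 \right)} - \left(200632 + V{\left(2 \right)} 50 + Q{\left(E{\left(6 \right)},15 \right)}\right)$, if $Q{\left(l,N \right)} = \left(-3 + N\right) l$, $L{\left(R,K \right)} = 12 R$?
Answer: $- \frac{1042208}{5} \approx -2.0844 \cdot 10^{5}$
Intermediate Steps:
$E{\left(T \right)} = - \frac{T^{2}}{5}$
$V{\left(t \right)} = 0$
$Q{\left(l,N \right)} = l \left(-3 + N\right)$
$L{\left(-658,-66 \right)} - \left(200632 + V{\left(2 \right)} 50 + Q{\left(E{\left(6 \right)},15 \right)}\right) = 12 \left(-658\right) - \left(200632 + - \frac{6^{2}}{5} \left(-3 + 15\right)\right) = -7896 - \left(200632 + \left(- \frac{1}{5}\right) 36 \cdot 12\right) = -7896 - \left(200632 - \frac{432}{5}\right) = -7896 - \frac{1002728}{5} = - \frac{1042208}{5}$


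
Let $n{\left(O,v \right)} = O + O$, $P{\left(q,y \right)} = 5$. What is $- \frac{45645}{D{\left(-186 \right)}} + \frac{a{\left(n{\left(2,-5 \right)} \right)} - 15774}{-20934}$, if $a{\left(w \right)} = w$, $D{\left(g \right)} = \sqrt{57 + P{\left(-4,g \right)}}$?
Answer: $\frac{7885}{10467} - \frac{45645 \sqrt{62}}{62} \approx -5796.2$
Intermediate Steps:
$D{\left(g \right)} = \sqrt{62}$ ($D{\left(g \right)} = \sqrt{57 + 5} = \sqrt{62}$)
$n{\left(O,v \right)} = 2 O$
$- \frac{45645}{D{\left(-186 \right)}} + \frac{a{\left(n{\left(2,-5 \right)} \right)} - 15774}{-20934} = - \frac{45645}{\sqrt{62}} + \frac{2 \cdot 2 - 15774}{-20934} = - 45645 \frac{\sqrt{62}}{62} + \left(4 - 15774\right) \left(- \frac{1}{20934}\right) = - \frac{45645 \sqrt{62}}{62} - - \frac{7885}{10467} = - \frac{45645 \sqrt{62}}{62} + \frac{7885}{10467} = \frac{7885}{10467} - \frac{45645 \sqrt{62}}{62}$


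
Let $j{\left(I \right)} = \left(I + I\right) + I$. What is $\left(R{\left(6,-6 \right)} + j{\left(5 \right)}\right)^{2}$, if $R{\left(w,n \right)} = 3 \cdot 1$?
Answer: $324$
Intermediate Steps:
$j{\left(I \right)} = 3 I$ ($j{\left(I \right)} = 2 I + I = 3 I$)
$R{\left(w,n \right)} = 3$
$\left(R{\left(6,-6 \right)} + j{\left(5 \right)}\right)^{2} = \left(3 + 3 \cdot 5\right)^{2} = \left(3 + 15\right)^{2} = 18^{2} = 324$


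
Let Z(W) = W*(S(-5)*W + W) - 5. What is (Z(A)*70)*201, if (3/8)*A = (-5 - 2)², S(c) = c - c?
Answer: 720473110/3 ≈ 2.4016e+8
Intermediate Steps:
S(c) = 0
A = 392/3 (A = 8*(-5 - 2)²/3 = (8/3)*(-7)² = (8/3)*49 = 392/3 ≈ 130.67)
Z(W) = -5 + W² (Z(W) = W*(0*W + W) - 5 = W*(0 + W) - 5 = W*W - 5 = W² - 5 = -5 + W²)
(Z(A)*70)*201 = ((-5 + (392/3)²)*70)*201 = ((-5 + 153664/9)*70)*201 = ((153619/9)*70)*201 = (10753330/9)*201 = 720473110/3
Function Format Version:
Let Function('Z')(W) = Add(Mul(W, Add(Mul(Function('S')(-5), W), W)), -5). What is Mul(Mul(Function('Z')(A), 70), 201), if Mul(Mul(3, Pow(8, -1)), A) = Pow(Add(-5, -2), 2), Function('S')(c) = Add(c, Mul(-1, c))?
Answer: Rational(720473110, 3) ≈ 2.4016e+8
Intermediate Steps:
Function('S')(c) = 0
A = Rational(392, 3) (A = Mul(Rational(8, 3), Pow(Add(-5, -2), 2)) = Mul(Rational(8, 3), Pow(-7, 2)) = Mul(Rational(8, 3), 49) = Rational(392, 3) ≈ 130.67)
Function('Z')(W) = Add(-5, Pow(W, 2)) (Function('Z')(W) = Add(Mul(W, Add(Mul(0, W), W)), -5) = Add(Mul(W, Add(0, W)), -5) = Add(Mul(W, W), -5) = Add(Pow(W, 2), -5) = Add(-5, Pow(W, 2)))
Mul(Mul(Function('Z')(A), 70), 201) = Mul(Mul(Add(-5, Pow(Rational(392, 3), 2)), 70), 201) = Mul(Mul(Add(-5, Rational(153664, 9)), 70), 201) = Mul(Mul(Rational(153619, 9), 70), 201) = Mul(Rational(10753330, 9), 201) = Rational(720473110, 3)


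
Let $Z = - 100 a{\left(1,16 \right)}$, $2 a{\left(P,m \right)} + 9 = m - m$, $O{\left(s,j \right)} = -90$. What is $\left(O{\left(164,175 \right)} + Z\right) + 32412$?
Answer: $32772$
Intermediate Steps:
$a{\left(P,m \right)} = - \frac{9}{2}$ ($a{\left(P,m \right)} = - \frac{9}{2} + \frac{m - m}{2} = - \frac{9}{2} + \frac{1}{2} \cdot 0 = - \frac{9}{2} + 0 = - \frac{9}{2}$)
$Z = 450$ ($Z = \left(-100\right) \left(- \frac{9}{2}\right) = 450$)
$\left(O{\left(164,175 \right)} + Z\right) + 32412 = \left(-90 + 450\right) + 32412 = 360 + 32412 = 32772$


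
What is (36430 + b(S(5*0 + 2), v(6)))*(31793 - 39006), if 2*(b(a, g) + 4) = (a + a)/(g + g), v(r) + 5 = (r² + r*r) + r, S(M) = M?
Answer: -19180081087/73 ≈ -2.6274e+8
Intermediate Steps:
v(r) = -5 + r + 2*r² (v(r) = -5 + ((r² + r*r) + r) = -5 + ((r² + r²) + r) = -5 + (2*r² + r) = -5 + (r + 2*r²) = -5 + r + 2*r²)
b(a, g) = -4 + a/(2*g) (b(a, g) = -4 + ((a + a)/(g + g))/2 = -4 + ((2*a)/((2*g)))/2 = -4 + ((2*a)*(1/(2*g)))/2 = -4 + (a/g)/2 = -4 + a/(2*g))
(36430 + b(S(5*0 + 2), v(6)))*(31793 - 39006) = (36430 + (-4 + (5*0 + 2)/(2*(-5 + 6 + 2*6²))))*(31793 - 39006) = (36430 + (-4 + (0 + 2)/(2*(-5 + 6 + 2*36))))*(-7213) = (36430 + (-4 + (½)*2/(-5 + 6 + 72)))*(-7213) = (36430 + (-4 + (½)*2/73))*(-7213) = (36430 + (-4 + (½)*2*(1/73)))*(-7213) = (36430 + (-4 + 1/73))*(-7213) = (36430 - 291/73)*(-7213) = (2659099/73)*(-7213) = -19180081087/73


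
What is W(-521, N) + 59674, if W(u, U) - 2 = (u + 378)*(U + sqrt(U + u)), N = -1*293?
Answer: 101575 - 143*I*sqrt(814) ≈ 1.0158e+5 - 4079.9*I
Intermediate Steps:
N = -293
W(u, U) = 2 + (378 + u)*(U + sqrt(U + u)) (W(u, U) = 2 + (u + 378)*(U + sqrt(U + u)) = 2 + (378 + u)*(U + sqrt(U + u)))
W(-521, N) + 59674 = (2 + 378*(-293) + 378*sqrt(-293 - 521) - 293*(-521) - 521*sqrt(-293 - 521)) + 59674 = (2 - 110754 + 378*sqrt(-814) + 152653 - 521*I*sqrt(814)) + 59674 = (2 - 110754 + 378*(I*sqrt(814)) + 152653 - 521*I*sqrt(814)) + 59674 = (2 - 110754 + 378*I*sqrt(814) + 152653 - 521*I*sqrt(814)) + 59674 = (41901 - 143*I*sqrt(814)) + 59674 = 101575 - 143*I*sqrt(814)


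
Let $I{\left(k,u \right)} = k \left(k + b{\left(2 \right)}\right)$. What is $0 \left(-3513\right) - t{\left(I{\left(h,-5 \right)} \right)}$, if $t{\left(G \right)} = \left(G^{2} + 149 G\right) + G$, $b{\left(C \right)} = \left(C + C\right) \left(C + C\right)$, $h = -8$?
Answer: $5504$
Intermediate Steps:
$b{\left(C \right)} = 4 C^{2}$ ($b{\left(C \right)} = 2 C 2 C = 4 C^{2}$)
$I{\left(k,u \right)} = k \left(16 + k\right)$ ($I{\left(k,u \right)} = k \left(k + 4 \cdot 2^{2}\right) = k \left(k + 4 \cdot 4\right) = k \left(k + 16\right) = k \left(16 + k\right)$)
$t{\left(G \right)} = G^{2} + 150 G$
$0 \left(-3513\right) - t{\left(I{\left(h,-5 \right)} \right)} = 0 \left(-3513\right) - - 8 \left(16 - 8\right) \left(150 - 8 \left(16 - 8\right)\right) = 0 - \left(-8\right) 8 \left(150 - 64\right) = 0 - - 64 \left(150 - 64\right) = 0 - \left(-64\right) 86 = 0 - -5504 = 0 + 5504 = 5504$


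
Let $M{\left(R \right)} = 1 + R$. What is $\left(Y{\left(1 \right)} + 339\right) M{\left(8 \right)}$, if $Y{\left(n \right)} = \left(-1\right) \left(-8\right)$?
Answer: $3123$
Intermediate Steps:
$Y{\left(n \right)} = 8$
$\left(Y{\left(1 \right)} + 339\right) M{\left(8 \right)} = \left(8 + 339\right) \left(1 + 8\right) = 347 \cdot 9 = 3123$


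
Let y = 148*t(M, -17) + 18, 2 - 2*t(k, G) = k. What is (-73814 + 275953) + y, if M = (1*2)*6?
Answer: 201417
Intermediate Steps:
M = 12 (M = 2*6 = 12)
t(k, G) = 1 - k/2
y = -722 (y = 148*(1 - ½*12) + 18 = 148*(1 - 6) + 18 = 148*(-5) + 18 = -740 + 18 = -722)
(-73814 + 275953) + y = (-73814 + 275953) - 722 = 202139 - 722 = 201417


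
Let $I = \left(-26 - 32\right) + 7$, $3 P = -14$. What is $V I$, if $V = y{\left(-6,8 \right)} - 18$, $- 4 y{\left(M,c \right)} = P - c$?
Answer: $\frac{1513}{2} \approx 756.5$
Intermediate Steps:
$P = - \frac{14}{3}$ ($P = \frac{1}{3} \left(-14\right) = - \frac{14}{3} \approx -4.6667$)
$y{\left(M,c \right)} = \frac{7}{6} + \frac{c}{4}$ ($y{\left(M,c \right)} = - \frac{- \frac{14}{3} - c}{4} = \frac{7}{6} + \frac{c}{4}$)
$V = - \frac{89}{6}$ ($V = \left(\frac{7}{6} + \frac{1}{4} \cdot 8\right) - 18 = \left(\frac{7}{6} + 2\right) - 18 = \frac{19}{6} - 18 = - \frac{89}{6} \approx -14.833$)
$I = -51$ ($I = -58 + 7 = -51$)
$V I = \left(- \frac{89}{6}\right) \left(-51\right) = \frac{1513}{2}$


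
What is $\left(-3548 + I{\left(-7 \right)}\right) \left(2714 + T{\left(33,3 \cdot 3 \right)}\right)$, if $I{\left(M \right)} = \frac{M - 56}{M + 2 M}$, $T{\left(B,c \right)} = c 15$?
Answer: $-10099705$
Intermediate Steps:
$T{\left(B,c \right)} = 15 c$
$I{\left(M \right)} = \frac{-56 + M}{3 M}$
$\left(-3548 + I{\left(-7 \right)}\right) \left(2714 + T{\left(33,3 \cdot 3 \right)}\right) = \left(-3548 + \frac{-56 - 7}{3 \left(-7\right)}\right) \left(2714 + 15 \cdot 3 \cdot 3\right) = \left(-3548 + \frac{1}{3} \left(- \frac{1}{7}\right) \left(-63\right)\right) \left(2714 + 15 \cdot 9\right) = \left(-3548 + 3\right) \left(2714 + 135\right) = \left(-3545\right) 2849 = -10099705$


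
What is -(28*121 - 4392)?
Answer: 1004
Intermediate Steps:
-(28*121 - 4392) = -(3388 - 4392) = -1*(-1004) = 1004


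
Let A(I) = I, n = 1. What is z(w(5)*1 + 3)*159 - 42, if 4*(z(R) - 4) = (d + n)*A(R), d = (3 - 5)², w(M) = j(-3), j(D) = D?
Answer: 594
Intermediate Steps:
w(M) = -3
d = 4 (d = (-2)² = 4)
z(R) = 4 + 5*R/4 (z(R) = 4 + ((4 + 1)*R)/4 = 4 + (5*R)/4 = 4 + 5*R/4)
z(w(5)*1 + 3)*159 - 42 = (4 + 5*(-3*1 + 3)/4)*159 - 42 = (4 + 5*(-3 + 3)/4)*159 - 42 = (4 + (5/4)*0)*159 - 42 = (4 + 0)*159 - 42 = 4*159 - 42 = 636 - 42 = 594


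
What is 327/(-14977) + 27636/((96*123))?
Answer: 34170263/14737368 ≈ 2.3186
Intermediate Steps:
327/(-14977) + 27636/((96*123)) = 327*(-1/14977) + 27636/11808 = -327/14977 + 27636*(1/11808) = -327/14977 + 2303/984 = 34170263/14737368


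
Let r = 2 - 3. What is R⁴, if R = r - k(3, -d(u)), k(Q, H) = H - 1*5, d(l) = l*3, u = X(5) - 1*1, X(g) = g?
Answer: 65536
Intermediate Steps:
u = 4 (u = 5 - 1*1 = 5 - 1 = 4)
d(l) = 3*l
k(Q, H) = -5 + H (k(Q, H) = H - 5 = -5 + H)
r = -1
R = 16 (R = -1 - (-5 - 3*4) = -1 - (-5 - 1*12) = -1 - (-5 - 12) = -1 - 1*(-17) = -1 + 17 = 16)
R⁴ = 16⁴ = 65536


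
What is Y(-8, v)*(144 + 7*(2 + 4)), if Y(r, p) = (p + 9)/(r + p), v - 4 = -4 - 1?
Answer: -496/3 ≈ -165.33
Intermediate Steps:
v = -1 (v = 4 + (-4 - 1) = 4 - 5 = -1)
Y(r, p) = (9 + p)/(p + r)
Y(-8, v)*(144 + 7*(2 + 4)) = ((9 - 1)/(-1 - 8))*(144 + 7*(2 + 4)) = (8/(-9))*(144 + 7*6) = (-⅑*8)*(144 + 42) = -8/9*186 = -496/3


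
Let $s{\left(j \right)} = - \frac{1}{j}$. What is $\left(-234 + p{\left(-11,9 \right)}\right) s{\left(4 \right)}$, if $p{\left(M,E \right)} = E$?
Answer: $\frac{225}{4} \approx 56.25$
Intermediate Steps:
$\left(-234 + p{\left(-11,9 \right)}\right) s{\left(4 \right)} = \left(-234 + 9\right) \left(- \frac{1}{4}\right) = - 225 \left(\left(-1\right) \frac{1}{4}\right) = \left(-225\right) \left(- \frac{1}{4}\right) = \frac{225}{4}$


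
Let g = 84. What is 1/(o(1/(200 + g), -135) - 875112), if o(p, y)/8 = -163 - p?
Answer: -71/62225538 ≈ -1.1410e-6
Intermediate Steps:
o(p, y) = -1304 - 8*p (o(p, y) = 8*(-163 - p) = -1304 - 8*p)
1/(o(1/(200 + g), -135) - 875112) = 1/((-1304 - 8/(200 + 84)) - 875112) = 1/((-1304 - 8/284) - 875112) = 1/((-1304 - 8*1/284) - 875112) = 1/((-1304 - 2/71) - 875112) = 1/(-92586/71 - 875112) = 1/(-62225538/71) = -71/62225538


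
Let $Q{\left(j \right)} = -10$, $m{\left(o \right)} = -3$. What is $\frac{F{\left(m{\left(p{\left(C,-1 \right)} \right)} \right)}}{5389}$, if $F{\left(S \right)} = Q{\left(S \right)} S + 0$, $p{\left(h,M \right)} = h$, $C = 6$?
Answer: $\frac{30}{5389} \approx 0.0055669$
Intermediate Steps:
$F{\left(S \right)} = - 10 S$ ($F{\left(S \right)} = - 10 S + 0 = - 10 S$)
$\frac{F{\left(m{\left(p{\left(C,-1 \right)} \right)} \right)}}{5389} = \frac{\left(-10\right) \left(-3\right)}{5389} = 30 \cdot \frac{1}{5389} = \frac{30}{5389}$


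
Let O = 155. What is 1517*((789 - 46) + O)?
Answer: 1362266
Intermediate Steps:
1517*((789 - 46) + O) = 1517*((789 - 46) + 155) = 1517*(743 + 155) = 1517*898 = 1362266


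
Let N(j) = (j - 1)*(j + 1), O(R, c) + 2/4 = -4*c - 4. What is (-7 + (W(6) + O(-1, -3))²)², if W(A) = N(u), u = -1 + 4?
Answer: 870489/16 ≈ 54406.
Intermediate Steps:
O(R, c) = -9/2 - 4*c (O(R, c) = -½ + (-4*c - 4) = -½ + (-4 - 4*c) = -9/2 - 4*c)
u = 3
N(j) = (1 + j)*(-1 + j) (N(j) = (-1 + j)*(1 + j) = (1 + j)*(-1 + j))
W(A) = 8 (W(A) = -1 + 3² = -1 + 9 = 8)
(-7 + (W(6) + O(-1, -3))²)² = (-7 + (8 + (-9/2 - 4*(-3)))²)² = (-7 + (8 + (-9/2 + 12))²)² = (-7 + (8 + 15/2)²)² = (-7 + (31/2)²)² = (-7 + 961/4)² = (933/4)² = 870489/16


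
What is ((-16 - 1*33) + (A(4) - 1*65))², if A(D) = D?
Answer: 12100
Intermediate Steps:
((-16 - 1*33) + (A(4) - 1*65))² = ((-16 - 1*33) + (4 - 1*65))² = ((-16 - 33) + (4 - 65))² = (-49 - 61)² = (-110)² = 12100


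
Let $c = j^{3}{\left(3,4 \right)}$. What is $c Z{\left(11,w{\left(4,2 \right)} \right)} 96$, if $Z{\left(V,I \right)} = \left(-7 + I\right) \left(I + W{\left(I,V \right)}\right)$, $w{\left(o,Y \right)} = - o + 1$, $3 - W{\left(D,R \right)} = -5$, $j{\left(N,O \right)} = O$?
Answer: $-307200$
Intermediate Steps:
$W{\left(D,R \right)} = 8$ ($W{\left(D,R \right)} = 3 - -5 = 3 + 5 = 8$)
$w{\left(o,Y \right)} = 1 - o$
$Z{\left(V,I \right)} = \left(-7 + I\right) \left(8 + I\right)$ ($Z{\left(V,I \right)} = \left(-7 + I\right) \left(I + 8\right) = \left(-7 + I\right) \left(8 + I\right)$)
$c = 64$ ($c = 4^{3} = 64$)
$c Z{\left(11,w{\left(4,2 \right)} \right)} 96 = 64 \left(-56 + \left(1 - 4\right) + \left(1 - 4\right)^{2}\right) 96 = 64 \left(-56 - 3 + \left(-3\right)^{2}\right) 96 = 64 \left(-56 - 3 + 9\right) 96 = 64 \left(-50\right) 96 = \left(-3200\right) 96 = -307200$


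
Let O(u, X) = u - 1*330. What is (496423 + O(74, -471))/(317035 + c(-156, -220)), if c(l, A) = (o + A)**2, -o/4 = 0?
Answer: 70881/52205 ≈ 1.3577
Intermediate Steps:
o = 0 (o = -4*0 = 0)
O(u, X) = -330 + u (O(u, X) = u - 330 = -330 + u)
c(l, A) = A**2 (c(l, A) = (0 + A)**2 = A**2)
(496423 + O(74, -471))/(317035 + c(-156, -220)) = (496423 + (-330 + 74))/(317035 + (-220)**2) = (496423 - 256)/(317035 + 48400) = 496167/365435 = 496167*(1/365435) = 70881/52205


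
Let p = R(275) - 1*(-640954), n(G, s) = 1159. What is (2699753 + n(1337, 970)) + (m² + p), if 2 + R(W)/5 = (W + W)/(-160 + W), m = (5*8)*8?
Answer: 79218438/23 ≈ 3.4443e+6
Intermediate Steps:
m = 320 (m = 40*8 = 320)
R(W) = -10 + 10*W/(-160 + W) (R(W) = -10 + 5*((W + W)/(-160 + W)) = -10 + 5*((2*W)/(-160 + W)) = -10 + 5*(2*W/(-160 + W)) = -10 + 10*W/(-160 + W))
p = 14742262/23 (p = 1600/(-160 + 275) - 1*(-640954) = 1600/115 + 640954 = 1600*(1/115) + 640954 = 320/23 + 640954 = 14742262/23 ≈ 6.4097e+5)
(2699753 + n(1337, 970)) + (m² + p) = (2699753 + 1159) + (320² + 14742262/23) = 2700912 + (102400 + 14742262/23) = 2700912 + 17097462/23 = 79218438/23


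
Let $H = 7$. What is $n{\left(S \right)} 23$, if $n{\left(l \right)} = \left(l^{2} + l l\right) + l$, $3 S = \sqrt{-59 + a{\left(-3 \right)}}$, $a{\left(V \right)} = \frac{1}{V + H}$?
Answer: $- \frac{5405}{18} + \frac{23 i \sqrt{235}}{6} \approx -300.28 + 58.764 i$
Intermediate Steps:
$a{\left(V \right)} = \frac{1}{7 + V}$ ($a{\left(V \right)} = \frac{1}{V + 7} = \frac{1}{7 + V}$)
$S = \frac{i \sqrt{235}}{6}$ ($S = \frac{\sqrt{-59 + \frac{1}{7 - 3}}}{3} = \frac{\sqrt{-59 + \frac{1}{4}}}{3} = \frac{\sqrt{- \frac{235}{4}}}{3} = \frac{\frac{1}{2} i \sqrt{235}}{3} = \frac{i \sqrt{235}}{6} \approx 2.555 i$)
$n{\left(l \right)} = l + 2 l^{2}$ ($n{\left(l \right)} = \left(l^{2} + l^{2}\right) + l = 2 l^{2} + l = l + 2 l^{2}$)
$n{\left(S \right)} 23 = \frac{i \sqrt{235}}{6} \left(1 + 2 \frac{i \sqrt{235}}{6}\right) 23 = \frac{i \sqrt{235}}{6} \left(1 + \frac{i \sqrt{235}}{3}\right) 23 = \frac{i \sqrt{235} \left(1 + \frac{i \sqrt{235}}{3}\right)}{6} \cdot 23 = \frac{23 i \sqrt{235} \left(1 + \frac{i \sqrt{235}}{3}\right)}{6}$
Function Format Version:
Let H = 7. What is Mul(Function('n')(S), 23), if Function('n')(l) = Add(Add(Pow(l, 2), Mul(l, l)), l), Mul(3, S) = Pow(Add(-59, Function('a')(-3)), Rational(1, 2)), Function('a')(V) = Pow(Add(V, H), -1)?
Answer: Add(Rational(-5405, 18), Mul(Rational(23, 6), I, Pow(235, Rational(1, 2)))) ≈ Add(-300.28, Mul(58.764, I))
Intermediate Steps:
Function('a')(V) = Pow(Add(7, V), -1) (Function('a')(V) = Pow(Add(V, 7), -1) = Pow(Add(7, V), -1))
S = Mul(Rational(1, 6), I, Pow(235, Rational(1, 2))) (S = Mul(Rational(1, 3), Pow(Add(-59, Pow(Add(7, -3), -1)), Rational(1, 2))) = Mul(Rational(1, 3), Pow(Add(-59, Pow(4, -1)), Rational(1, 2))) = Mul(Rational(1, 3), Pow(Add(-59, Rational(1, 4)), Rational(1, 2))) = Mul(Rational(1, 3), Pow(Rational(-235, 4), Rational(1, 2))) = Mul(Rational(1, 3), Mul(Rational(1, 2), I, Pow(235, Rational(1, 2)))) = Mul(Rational(1, 6), I, Pow(235, Rational(1, 2))) ≈ Mul(2.5550, I))
Function('n')(l) = Add(l, Mul(2, Pow(l, 2))) (Function('n')(l) = Add(Add(Pow(l, 2), Pow(l, 2)), l) = Add(Mul(2, Pow(l, 2)), l) = Add(l, Mul(2, Pow(l, 2))))
Mul(Function('n')(S), 23) = Mul(Mul(Mul(Rational(1, 6), I, Pow(235, Rational(1, 2))), Add(1, Mul(2, Mul(Rational(1, 6), I, Pow(235, Rational(1, 2)))))), 23) = Mul(Mul(Mul(Rational(1, 6), I, Pow(235, Rational(1, 2))), Add(1, Mul(Rational(1, 3), I, Pow(235, Rational(1, 2))))), 23) = Mul(Mul(Rational(1, 6), I, Pow(235, Rational(1, 2)), Add(1, Mul(Rational(1, 3), I, Pow(235, Rational(1, 2))))), 23) = Mul(Rational(23, 6), I, Pow(235, Rational(1, 2)), Add(1, Mul(Rational(1, 3), I, Pow(235, Rational(1, 2)))))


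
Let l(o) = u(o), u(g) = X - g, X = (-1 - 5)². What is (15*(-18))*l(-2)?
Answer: -10260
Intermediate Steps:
X = 36 (X = (-6)² = 36)
u(g) = 36 - g
l(o) = 36 - o
(15*(-18))*l(-2) = (15*(-18))*(36 - 1*(-2)) = -270*(36 + 2) = -270*38 = -10260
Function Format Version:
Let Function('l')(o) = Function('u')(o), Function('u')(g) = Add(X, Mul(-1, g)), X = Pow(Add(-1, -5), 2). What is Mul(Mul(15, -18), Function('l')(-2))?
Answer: -10260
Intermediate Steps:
X = 36 (X = Pow(-6, 2) = 36)
Function('u')(g) = Add(36, Mul(-1, g))
Function('l')(o) = Add(36, Mul(-1, o))
Mul(Mul(15, -18), Function('l')(-2)) = Mul(Mul(15, -18), Add(36, Mul(-1, -2))) = Mul(-270, Add(36, 2)) = Mul(-270, 38) = -10260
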